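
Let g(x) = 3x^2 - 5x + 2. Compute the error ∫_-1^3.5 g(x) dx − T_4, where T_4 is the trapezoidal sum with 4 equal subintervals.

Exact integral: ∫_-1^3.5 g(x) dx = 24.75.
T_4 = 27.59765625.
Error = 24.75 − 27.59765625 = -2.84765625.

-2.84765625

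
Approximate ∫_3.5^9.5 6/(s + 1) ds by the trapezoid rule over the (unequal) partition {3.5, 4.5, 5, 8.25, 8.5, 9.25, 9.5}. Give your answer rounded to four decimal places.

Subinterval widths: 1, 0.5, 3.25, 0.25, 0.75, 0.25.
f(3.5) = 4/3, f(4.5) = 12/11, f(5) = 1, f(8.25) = 24/37, f(8.5) = 12/19, f(9.25) = 24/41, f(9.5) = 4/7.
On each subinterval the trapezoid contributes (Δs_i/2)·[f(s_{i-1}) + f(s_i)].
Sum ≈ 5.1749.

5.1749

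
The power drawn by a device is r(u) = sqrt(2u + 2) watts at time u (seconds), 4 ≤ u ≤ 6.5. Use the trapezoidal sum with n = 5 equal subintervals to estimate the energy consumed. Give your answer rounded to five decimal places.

Δu = (6.5 − 4)/5 = 0.5.
r(4) ≈ 3.16228, r(4.5) ≈ 3.31662, r(5) ≈ 3.46410, r(5.5) ≈ 3.60555, r(6) ≈ 3.74166, r(6.5) ≈ 3.87298.
T_5 = (Δu/2)·[r(u_0) + 2r(u_1) + ... + 2r(u_{4}) + r(u_5)].
Sum ≈ 8.82278.

8.82278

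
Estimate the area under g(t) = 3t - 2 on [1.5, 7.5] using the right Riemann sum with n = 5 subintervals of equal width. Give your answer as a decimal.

Δt = (7.5 − 1.5)/5 = 1.2.
Right endpoints: 2.7, 3.9, 5.1, 6.3, 7.5.
g(2.7) = 6.1, g(3.9) = 9.7, g(5.1) = 13.3, g(6.3) = 16.9, g(7.5) = 20.5.
Sum = Δt · [g(2.7) + g(3.9) + g(5.1) + g(6.3) + g(7.5)].
Sum = 79.8.

79.8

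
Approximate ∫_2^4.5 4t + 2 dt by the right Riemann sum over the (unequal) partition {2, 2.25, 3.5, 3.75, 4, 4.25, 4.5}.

Subinterval widths: 0.25, 1.25, 0.25, 0.25, 0.25, 0.25.
Right endpoints: 2.25, 3.5, 3.75, 4, 4.25, 4.5.
f(2.25) = 11, f(3.5) = 16, f(3.75) = 17, f(4) = 18, f(4.25) = 19, f(4.5) = 20.
Sum = Σ Δt_i · f(t_i).
Sum = 41.25.

41.25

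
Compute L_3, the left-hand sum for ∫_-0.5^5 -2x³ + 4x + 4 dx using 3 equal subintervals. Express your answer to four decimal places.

Δx = (5 − (-0.5))/3 = 11/6.
Left endpoints: -0.5, 4/3, 19/6.
f(-0.5) = 2.25, f(4/3) = 124/27, f(19/6) = -5059/108.
Sum = Δx · [f(-0.5) + f(4/3) + f(19/6)].
Sum ≈ -73.3333.

-73.3333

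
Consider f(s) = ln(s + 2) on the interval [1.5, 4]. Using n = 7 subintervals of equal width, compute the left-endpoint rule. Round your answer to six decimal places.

Δs = (4 − 1.5)/7 = 5/14.
Left endpoints: 1.5, 13/7, 31/14, 18/7, 41/14, 23/7, 51/14.
f(1.5) ≈ 1.252763, f(13/7) ≈ 1.349927, f(31/14) ≈ 1.438480, f(18/7) ≈ 1.519826, f(41/14) ≈ 1.595049, f(23/7) ≈ 1.665008, f(51/14) ≈ 1.730391.
Sum = Δs · [f(1.5) + f(13/7) + f(31/14) + ...].
Sum ≈ 3.768373.

3.768373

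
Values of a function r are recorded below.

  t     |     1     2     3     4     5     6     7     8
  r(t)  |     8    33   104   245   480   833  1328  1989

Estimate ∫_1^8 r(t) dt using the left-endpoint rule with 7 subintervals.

Δt = 1.
Sum = 1·[8 + 33 + 104 + 245 + 480 + 833 + 1328] = 3031.

3031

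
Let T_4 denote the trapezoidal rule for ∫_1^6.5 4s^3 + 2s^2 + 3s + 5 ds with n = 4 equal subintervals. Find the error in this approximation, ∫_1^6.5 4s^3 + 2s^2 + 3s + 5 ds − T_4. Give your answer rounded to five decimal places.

-81.45443

Exact integral: ∫_1^6.5 f(s) ds ≈ 2055.8541667.
T_4 = 2137.30859375.
Error ≈ 2055.8541667 − 2137.30859375 ≈ -81.45443.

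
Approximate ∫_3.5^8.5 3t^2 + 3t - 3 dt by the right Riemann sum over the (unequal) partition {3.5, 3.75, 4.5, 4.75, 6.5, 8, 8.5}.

775.59375

Subinterval widths: 0.25, 0.75, 0.25, 1.75, 1.5, 0.5.
Right endpoints: 3.75, 4.5, 4.75, 6.5, 8, 8.5.
f(3.75) = 50.4375, f(4.5) = 71.25, f(4.75) = 78.9375, f(6.5) = 143.25, f(8) = 213, f(8.5) = 239.25.
Sum = Σ Δt_i · f(t_i).
Sum = 775.59375.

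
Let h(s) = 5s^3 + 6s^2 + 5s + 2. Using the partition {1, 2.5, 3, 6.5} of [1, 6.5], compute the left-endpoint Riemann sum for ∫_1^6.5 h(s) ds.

Subinterval widths: 1.5, 0.5, 3.5.
Left endpoints: 1, 2.5, 3.
h(1) = 18, h(2.5) = 130.125, h(3) = 206.
Sum = Σ Δs_i · h(s_i).
Sum = 813.0625.

813.0625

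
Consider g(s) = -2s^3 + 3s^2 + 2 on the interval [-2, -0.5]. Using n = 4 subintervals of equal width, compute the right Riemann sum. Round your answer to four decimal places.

Δs = (-0.5 − (-2))/4 = 0.375.
Right endpoints: -1.625, -1.25, -0.875, -0.5.
g(-1.625) = 18.50390625, g(-1.25) = 10.59375, g(-0.875) = 5.63671875, g(-0.5) = 3.
Sum = Δs · [g(-1.625) + g(-1.25) + g(-0.875) + g(-0.5)].
Sum ≈ 14.1504.

14.1504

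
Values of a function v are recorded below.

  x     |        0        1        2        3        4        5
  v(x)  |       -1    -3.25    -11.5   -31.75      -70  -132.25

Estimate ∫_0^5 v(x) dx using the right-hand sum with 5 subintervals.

Δx = 1.
Sum = 1·[(-3.25) + (-11.5) + (-31.75) + (-70) + (-132.25)] = -248.75.

-248.75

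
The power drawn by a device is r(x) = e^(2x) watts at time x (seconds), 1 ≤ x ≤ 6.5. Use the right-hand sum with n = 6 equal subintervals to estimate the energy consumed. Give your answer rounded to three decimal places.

Δx = (6.5 − 1)/6 = 11/12.
Right endpoints: 23/12, 17/6, 3.75, 14/3, 67/12, 6.5.
r(23/12) ≈ 46.216, r(17/6) ≈ 289.069, r(3.75) ≈ 1808.042, r(14/3) ≈ 11308.765, r(67/12) ≈ 70732.941, r(6.5) ≈ 442413.392.
Sum = Δx · [r(23/12) + r(17/6) + r(3.75) + ...].
Sum ≈ 482715.223.

482715.223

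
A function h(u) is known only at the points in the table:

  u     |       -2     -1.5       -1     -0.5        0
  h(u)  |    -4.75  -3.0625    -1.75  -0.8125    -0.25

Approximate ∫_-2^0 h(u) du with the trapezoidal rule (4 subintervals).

Δu = 0.5.
T_4 = (0.5/2)·[(-4.75) + 2·(-3.0625) + 2·(-1.75) + 2·(-0.8125) + (-0.25)] = -4.0625.

-4.0625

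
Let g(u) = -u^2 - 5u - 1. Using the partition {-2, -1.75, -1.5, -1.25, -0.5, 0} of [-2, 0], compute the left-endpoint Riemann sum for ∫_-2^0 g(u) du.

Subinterval widths: 0.25, 0.25, 0.25, 0.75, 0.5.
Left endpoints: -2, -1.75, -1.5, -1.25, -0.5.
g(-2) = 5, g(-1.75) = 4.6875, g(-1.5) = 4.25, g(-1.25) = 3.6875, g(-0.5) = 1.25.
Sum = Σ Δu_i · g(u_i).
Sum = 6.875.

6.875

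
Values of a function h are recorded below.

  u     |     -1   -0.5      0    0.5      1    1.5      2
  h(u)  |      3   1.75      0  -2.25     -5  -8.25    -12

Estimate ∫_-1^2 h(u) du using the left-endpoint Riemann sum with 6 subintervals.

Δu = 0.5.
Sum = 0.5·[3 + 1.75 + 0 + (-2.25) + (-5) + (-8.25)] = -5.375.

-5.375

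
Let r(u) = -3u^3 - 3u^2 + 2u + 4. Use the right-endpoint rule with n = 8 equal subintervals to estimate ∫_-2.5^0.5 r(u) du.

Δu = (0.5 − (-2.5))/8 = 0.375.
Right endpoints: -2.125, -1.75, -1.375, -1, -0.625, -0.25, 0.125, 0.5.
r(-2.125) = 7675/512, r(-1.75) = 7.390625, r(-1.375) = 1729/512, r(-1) = 2, r(-0.625) = 1183/512, r(-0.25) = 3.359375, r(0.125) = 2149/512, r(0.5) = 3.875.
Sum = Δu · [r(-2.125) + r(-1.75) + r(-1.375) + ...].
Sum = 15.5625.

15.5625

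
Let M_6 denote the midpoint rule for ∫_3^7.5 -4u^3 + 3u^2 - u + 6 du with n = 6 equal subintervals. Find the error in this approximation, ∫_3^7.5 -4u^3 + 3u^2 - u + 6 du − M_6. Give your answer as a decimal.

Exact integral: ∫_3^7.5 f(u) du = -2684.8125.
M_6 = -2672.15625.
Error = -2684.8125 − (-2672.15625) = -12.65625.

-12.65625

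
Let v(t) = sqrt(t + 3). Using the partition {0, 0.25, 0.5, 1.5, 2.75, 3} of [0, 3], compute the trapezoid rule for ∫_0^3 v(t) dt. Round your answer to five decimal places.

6.32758

Subinterval widths: 0.25, 0.25, 1, 1.25, 0.25.
v(0) ≈ 1.73205, v(0.25) ≈ 1.80278, v(0.5) ≈ 1.87083, v(1.5) ≈ 2.12132, v(2.75) ≈ 2.39792, v(3) ≈ 2.44949.
On each subinterval the trapezoid contributes (Δt_i/2)·[v(t_{i-1}) + v(t_i)].
Sum ≈ 6.32758.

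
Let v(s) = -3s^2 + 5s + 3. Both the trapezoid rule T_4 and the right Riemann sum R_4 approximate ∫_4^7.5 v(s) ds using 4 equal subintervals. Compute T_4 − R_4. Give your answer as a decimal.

45.171875

T_4 = -248.08984375.
R_4 = -293.26171875.
T_4 − R_4 = 45.171875.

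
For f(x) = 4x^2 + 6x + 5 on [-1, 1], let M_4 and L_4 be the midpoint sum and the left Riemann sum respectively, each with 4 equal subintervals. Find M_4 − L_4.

M_4 = 12.5.
L_4 = 10.
M_4 − L_4 = 2.5.

2.5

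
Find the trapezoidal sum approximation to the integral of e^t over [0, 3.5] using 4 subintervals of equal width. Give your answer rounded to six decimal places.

Δt = (3.5 − 0)/4 = 0.875.
f(0) ≈ 1.000000, f(0.875) ≈ 2.398875, f(1.75) ≈ 5.754603, f(2.625) ≈ 13.804574, f(3.5) ≈ 33.115452.
T_4 = (Δt/2)·[f(t_0) + 2f(t_1) + 2f(t_2) + 2f(t_3) + f(t_4)].
Sum ≈ 34.138806.

34.138806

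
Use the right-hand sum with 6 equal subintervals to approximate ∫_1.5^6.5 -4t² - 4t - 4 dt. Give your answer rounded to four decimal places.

-538.9815

Δt = (6.5 − 1.5)/6 = 5/6.
Right endpoints: 7/3, 19/6, 4, 29/6, 17/3, 6.5.
f(7/3) = -316/9, f(19/6) = -511/9, f(4) = -84, f(29/6) = -1051/9, f(17/3) = -1396/9, f(6.5) = -199.
Sum = Δt · [f(7/3) + f(19/6) + f(4) + ...].
Sum ≈ -538.9815.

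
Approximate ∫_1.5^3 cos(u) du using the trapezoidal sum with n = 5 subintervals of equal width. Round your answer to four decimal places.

-0.8499

Δu = (3 − 1.5)/5 = 0.3.
f(1.5) ≈ 0.0707, f(1.8) ≈ -0.2272, f(2.1) ≈ -0.5048, f(2.4) ≈ -0.7374, f(2.7) ≈ -0.9041, f(3) ≈ -0.9900.
T_5 = (Δu/2)·[f(u_0) + 2f(u_1) + ... + 2f(u_{4}) + f(u_5)].
Sum ≈ -0.8499.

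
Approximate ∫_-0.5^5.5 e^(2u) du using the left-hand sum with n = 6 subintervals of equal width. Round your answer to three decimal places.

9371.302

Δu = (5.5 − (-0.5))/6 = 1.
Left endpoints: -0.5, 0.5, 1.5, 2.5, 3.5, 4.5.
f(-0.5) ≈ 0.368, f(0.5) ≈ 2.718, f(1.5) ≈ 20.086, f(2.5) ≈ 148.413, f(3.5) ≈ 1096.633, f(4.5) ≈ 8103.084.
Sum = Δu · [f(-0.5) + f(0.5) + f(1.5) + ...].
Sum ≈ 9371.302.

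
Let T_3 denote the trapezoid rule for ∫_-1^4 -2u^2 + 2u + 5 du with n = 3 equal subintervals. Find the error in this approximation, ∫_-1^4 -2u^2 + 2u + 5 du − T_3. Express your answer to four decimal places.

Exact integral: ∫_-1^4 f(u) du ≈ -3.333333.
T_3 ≈ -7.962963.
Error ≈ -3.333333 − (-7.962963) ≈ 4.6296.

4.6296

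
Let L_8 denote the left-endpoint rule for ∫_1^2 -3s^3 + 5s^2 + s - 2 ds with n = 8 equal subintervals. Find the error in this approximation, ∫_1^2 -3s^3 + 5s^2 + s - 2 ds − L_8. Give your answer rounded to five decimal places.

Exact integral: ∫_1^2 f(s) ds ≈ -0.0833333.
L_8 = 0.20703125.
Error ≈ -0.0833333 − 0.20703125 ≈ -0.29036.

-0.29036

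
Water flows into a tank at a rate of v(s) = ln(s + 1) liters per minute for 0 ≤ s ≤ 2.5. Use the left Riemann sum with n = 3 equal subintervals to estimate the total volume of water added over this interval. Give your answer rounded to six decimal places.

1.322471

Δs = (2.5 − 0)/3 = 5/6.
Left endpoints: 0, 5/6, 5/3.
v(0) ≈ 0.000000, v(5/6) ≈ 0.606136, v(5/3) ≈ 0.980829.
Sum = Δs · [v(0) + v(5/6) + v(5/3)].
Sum ≈ 1.322471.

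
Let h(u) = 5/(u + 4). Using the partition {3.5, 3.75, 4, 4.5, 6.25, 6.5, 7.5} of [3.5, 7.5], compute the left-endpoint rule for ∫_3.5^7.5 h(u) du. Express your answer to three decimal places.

Subinterval widths: 0.25, 0.25, 0.5, 1.75, 0.25, 1.
Left endpoints: 3.5, 3.75, 4, 4.5, 6.25, 6.5.
h(3.5) = 2/3, h(3.75) = 20/31, h(4) = 0.625, h(4.5) = 10/17, h(6.25) = 20/41, h(6.5) = 10/21.
Sum = Σ Δu_i · h(u_i).
Sum ≈ 2.268.

2.268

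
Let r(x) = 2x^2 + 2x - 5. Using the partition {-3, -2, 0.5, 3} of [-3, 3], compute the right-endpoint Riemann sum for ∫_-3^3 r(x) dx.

Subinterval widths: 1, 2.5, 2.5.
Right endpoints: -2, 0.5, 3.
r(-2) = -1, r(0.5) = -3.5, r(3) = 19.
Sum = Σ Δx_i · r(x_i).
Sum = 37.75.

37.75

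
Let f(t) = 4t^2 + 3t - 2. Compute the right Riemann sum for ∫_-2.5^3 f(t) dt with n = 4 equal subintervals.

75.796875

Δt = (3 − (-2.5))/4 = 1.375.
Right endpoints: -1.125, 0.25, 1.625, 3.
f(-1.125) = -0.3125, f(0.25) = -1, f(1.625) = 13.4375, f(3) = 43.
Sum = Δt · [f(-1.125) + f(0.25) + f(1.625) + f(3)].
Sum = 75.796875.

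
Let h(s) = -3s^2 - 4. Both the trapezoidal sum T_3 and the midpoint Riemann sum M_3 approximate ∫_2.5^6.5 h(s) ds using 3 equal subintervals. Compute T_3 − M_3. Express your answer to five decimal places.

T_3 ≈ -278.5555556.
M_3 ≈ -273.2222222.
T_3 − M_3 ≈ -5.33333.

-5.33333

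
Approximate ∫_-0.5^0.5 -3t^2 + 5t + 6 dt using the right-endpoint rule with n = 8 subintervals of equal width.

6.0546875

Δt = (0.5 − (-0.5))/8 = 0.125.
Right endpoints: -0.375, -0.25, -0.125, 0, 0.125, 0.25, 0.375, 0.5.
f(-0.375) = 3.703125, f(-0.25) = 4.5625, f(-0.125) = 5.328125, f(0) = 6, f(0.125) = 6.578125, f(0.25) = 7.0625, f(0.375) = 7.453125, f(0.5) = 7.75.
Sum = Δt · [f(-0.375) + f(-0.25) + f(-0.125) + ...].
Sum = 6.0546875.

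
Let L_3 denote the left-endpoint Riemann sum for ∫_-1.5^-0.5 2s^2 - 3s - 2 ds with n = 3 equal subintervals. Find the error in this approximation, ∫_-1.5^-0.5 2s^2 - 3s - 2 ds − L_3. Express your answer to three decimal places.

Exact integral: ∫_-1.5^-0.5 f(s) ds ≈ 3.16667.
L_3 ≈ 4.37037.
Error ≈ 3.16667 − 4.37037 ≈ -1.204.

-1.204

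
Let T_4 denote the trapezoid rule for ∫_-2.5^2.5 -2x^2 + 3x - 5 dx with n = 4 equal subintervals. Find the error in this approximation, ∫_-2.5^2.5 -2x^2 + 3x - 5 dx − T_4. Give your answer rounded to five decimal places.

Exact integral: ∫_-2.5^2.5 f(x) dx ≈ -45.8333333.
T_4 = -48.4375.
Error ≈ -45.8333333 − (-48.4375) ≈ 2.60417.

2.60417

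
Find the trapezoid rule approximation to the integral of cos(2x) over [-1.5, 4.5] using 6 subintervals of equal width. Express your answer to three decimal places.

0.178

Δx = (4.5 − (-1.5))/6 = 1.
f(-1.5) ≈ -0.990, f(-0.5) ≈ 0.540, f(0.5) ≈ 0.540, f(1.5) ≈ -0.990, f(2.5) ≈ 0.284, f(3.5) ≈ 0.754, f(4.5) ≈ -0.911.
T_6 = (Δx/2)·[f(x_0) + 2f(x_1) + ... + 2f(x_{5}) + f(x_6)].
Sum ≈ 0.178.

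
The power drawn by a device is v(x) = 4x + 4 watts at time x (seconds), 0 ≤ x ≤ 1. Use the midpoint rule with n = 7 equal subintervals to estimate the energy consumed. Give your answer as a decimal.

Δx = (1 − 0)/7 = 1/7.
Midpoints: 1/14, 3/14, 5/14, 0.5, 9/14, 11/14, 13/14.
v(1/14) = 30/7, v(3/14) = 34/7, v(5/14) = 38/7, v(0.5) = 6, v(9/14) = 46/7, v(11/14) = 50/7, v(13/14) = 54/7.
Sum = Δx · [v(1/14) + v(3/14) + v(5/14) + ...].
Sum = 6.

6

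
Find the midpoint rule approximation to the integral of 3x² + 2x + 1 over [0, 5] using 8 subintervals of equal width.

Δx = (5 − 0)/8 = 0.625.
Midpoints: 0.3125, 0.9375, 1.5625, 2.1875, 2.8125, 3.4375, 4.0625, 4.6875.
f(0.3125) = 1.91796875, f(0.9375) = 5.51171875, f(1.5625) = 11.44921875, f(2.1875) = 19.73046875, f(2.8125) = 30.35546875, f(3.4375) = 43.32421875, f(4.0625) = 58.63671875, f(4.6875) = 76.29296875.
Sum = Δx · [f(0.3125) + f(0.9375) + f(1.5625) + ...].
Sum = 154.51171875.

154.51171875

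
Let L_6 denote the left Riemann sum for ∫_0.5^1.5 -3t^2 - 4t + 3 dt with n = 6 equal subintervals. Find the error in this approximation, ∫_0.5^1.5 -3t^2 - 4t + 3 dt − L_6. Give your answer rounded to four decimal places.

-0.8194

Exact integral: ∫_0.5^1.5 f(t) dt = -4.25.
L_6 ≈ -3.430556.
Error ≈ -4.25 − (-3.430556) ≈ -0.8194.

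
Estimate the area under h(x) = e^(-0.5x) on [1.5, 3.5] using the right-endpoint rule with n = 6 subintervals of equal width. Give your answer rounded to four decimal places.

Δx = (3.5 − 1.5)/6 = 1/3.
Right endpoints: 11/6, 13/6, 2.5, 17/6, 19/6, 3.5.
h(11/6) ≈ 0.3998, h(13/6) ≈ 0.3385, h(2.5) ≈ 0.2865, h(17/6) ≈ 0.2425, h(19/6) ≈ 0.2053, h(3.5) ≈ 0.1738.
Sum = Δx · [h(11/6) + h(13/6) + h(2.5) + ...].
Sum ≈ 0.5488.

0.5488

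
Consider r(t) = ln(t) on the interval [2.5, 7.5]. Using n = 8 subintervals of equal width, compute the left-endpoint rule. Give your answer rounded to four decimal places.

7.4691

Δt = (7.5 − 2.5)/8 = 0.625.
Left endpoints: 2.5, 3.125, 3.75, 4.375, 5, 5.625, 6.25, 6.875.
r(2.5) ≈ 0.9163, r(3.125) ≈ 1.1394, r(3.75) ≈ 1.3218, r(4.375) ≈ 1.4759, r(5) ≈ 1.6094, r(5.625) ≈ 1.7272, r(6.25) ≈ 1.8326, r(6.875) ≈ 1.9279.
Sum = Δt · [r(2.5) + r(3.125) + r(3.75) + ...].
Sum ≈ 7.4691.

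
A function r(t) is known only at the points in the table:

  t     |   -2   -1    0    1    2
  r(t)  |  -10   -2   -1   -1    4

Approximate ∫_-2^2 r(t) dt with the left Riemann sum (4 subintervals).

-14

Δt = 1.
Sum = 1·[(-10) + (-2) + (-1) + (-1)] = -14.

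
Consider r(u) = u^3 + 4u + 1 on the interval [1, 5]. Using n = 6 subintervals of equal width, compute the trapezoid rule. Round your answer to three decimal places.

Δu = (5 − 1)/6 = 2/3.
r(1) = 6, r(5/3) = 332/27, r(7/3) = 622/27, r(3) = 40, r(11/3) = 1754/27, r(13/3) = 2692/27, r(5) = 146.
T_6 = (Δu/2)·[r(u_0) + 2r(u_1) + ... + 2r(u_{5}) + r(u_6)].
Sum ≈ 210.667.

210.667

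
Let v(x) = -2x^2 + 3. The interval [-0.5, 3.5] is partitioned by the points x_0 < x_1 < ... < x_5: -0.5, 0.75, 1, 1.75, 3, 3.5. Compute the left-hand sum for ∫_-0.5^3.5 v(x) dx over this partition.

Subinterval widths: 1.25, 0.25, 0.75, 1.25, 0.5.
Left endpoints: -0.5, 0.75, 1, 1.75, 3.
v(-0.5) = 2.5, v(0.75) = 1.875, v(1) = 1, v(1.75) = -3.125, v(3) = -15.
Sum = Σ Δx_i · v(x_i).
Sum = -7.0625.

-7.0625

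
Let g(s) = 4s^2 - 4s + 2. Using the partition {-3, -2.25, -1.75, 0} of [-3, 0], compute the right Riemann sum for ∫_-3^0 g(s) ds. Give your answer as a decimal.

37.5625

Subinterval widths: 0.75, 0.5, 1.75.
Right endpoints: -2.25, -1.75, 0.
g(-2.25) = 31.25, g(-1.75) = 21.25, g(0) = 2.
Sum = Σ Δs_i · g(s_i).
Sum = 37.5625.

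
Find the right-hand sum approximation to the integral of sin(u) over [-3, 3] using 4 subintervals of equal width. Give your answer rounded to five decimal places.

0.21168

Δu = (3 − (-3))/4 = 1.5.
Right endpoints: -1.5, 0, 1.5, 3.
f(-1.5) ≈ -0.99749, f(0) ≈ 0.00000, f(1.5) ≈ 0.99749, f(3) ≈ 0.14112.
Sum = Δu · [f(-1.5) + f(0) + f(1.5) + f(3)].
Sum ≈ 0.21168.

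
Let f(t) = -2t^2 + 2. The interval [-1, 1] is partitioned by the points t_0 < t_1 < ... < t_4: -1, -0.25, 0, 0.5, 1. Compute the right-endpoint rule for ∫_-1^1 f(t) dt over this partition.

2.65625

Subinterval widths: 0.75, 0.25, 0.5, 0.5.
Right endpoints: -0.25, 0, 0.5, 1.
f(-0.25) = 1.875, f(0) = 2, f(0.5) = 1.5, f(1) = 0.
Sum = Σ Δt_i · f(t_i).
Sum = 2.65625.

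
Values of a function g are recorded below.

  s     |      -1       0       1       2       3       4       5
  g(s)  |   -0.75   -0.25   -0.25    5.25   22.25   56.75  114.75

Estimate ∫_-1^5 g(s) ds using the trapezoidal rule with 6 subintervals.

140.75

Δs = 1.
T_6 = (1/2)·[(-0.75) + 2·(-0.25) + 2·(-0.25) + 2·5.25 + 2·22.25 + 2·56.75 + 114.75] = 140.75.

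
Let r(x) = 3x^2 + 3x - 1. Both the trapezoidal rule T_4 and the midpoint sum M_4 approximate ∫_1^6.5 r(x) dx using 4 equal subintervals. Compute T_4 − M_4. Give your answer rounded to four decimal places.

T_4 = 335.19921875.
M_4 ≈ 327.400391.
T_4 − M_4 ≈ 7.7988.

7.7988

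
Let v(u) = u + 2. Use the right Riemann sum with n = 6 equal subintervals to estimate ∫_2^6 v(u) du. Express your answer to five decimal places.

Δu = (6 − 2)/6 = 2/3.
Right endpoints: 8/3, 10/3, 4, 14/3, 16/3, 6.
v(8/3) = 14/3, v(10/3) = 16/3, v(4) = 6, v(14/3) = 20/3, v(16/3) = 22/3, v(6) = 8.
Sum = Δu · [v(8/3) + v(10/3) + v(4) + ...].
Sum ≈ 25.33333.

25.33333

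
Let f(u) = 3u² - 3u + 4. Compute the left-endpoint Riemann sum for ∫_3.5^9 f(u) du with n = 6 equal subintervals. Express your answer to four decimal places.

520.3420

Δu = (9 − 3.5)/6 = 11/12.
Left endpoints: 3.5, 53/12, 16/3, 6.25, 43/6, 97/12.
f(3.5) = 30.25, f(53/12) = 2365/48, f(16/3) = 220/3, f(6.25) = 102.4375, f(43/6) = 1639/12, f(97/12) = 8437/48.
Sum = Δu · [f(3.5) + f(53/12) + f(16/3) + ...].
Sum ≈ 520.3420.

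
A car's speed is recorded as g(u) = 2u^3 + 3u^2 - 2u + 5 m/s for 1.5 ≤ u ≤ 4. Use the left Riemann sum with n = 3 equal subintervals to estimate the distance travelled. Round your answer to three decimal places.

Δu = (4 − 1.5)/3 = 5/6.
Left endpoints: 1.5, 7/3, 19/6.
g(1.5) = 15.5, g(7/3) = 1136/27, g(19/6) = 2491/27.
Sum = Δu · [g(1.5) + g(7/3) + g(19/6)].
Sum ≈ 124.861.

124.861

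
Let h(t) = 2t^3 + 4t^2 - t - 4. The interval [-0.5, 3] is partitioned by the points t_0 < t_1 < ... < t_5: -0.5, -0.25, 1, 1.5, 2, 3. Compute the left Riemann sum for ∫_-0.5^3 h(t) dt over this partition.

Subinterval widths: 0.25, 1.25, 0.5, 0.5, 1.
Left endpoints: -0.5, -0.25, 1, 1.5, 2.
h(-0.5) = -2.75, h(-0.25) = -3.53125, h(1) = 1, h(1.5) = 10.25, h(2) = 26.
Sum = Σ Δt_i · h(t_i).
Sum = 26.5234375.

26.5234375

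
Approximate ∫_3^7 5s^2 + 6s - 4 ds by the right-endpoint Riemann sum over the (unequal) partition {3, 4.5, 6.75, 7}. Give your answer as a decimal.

851.828125

Subinterval widths: 1.5, 2.25, 0.25.
Right endpoints: 4.5, 6.75, 7.
f(4.5) = 124.25, f(6.75) = 264.3125, f(7) = 283.
Sum = Σ Δs_i · f(s_i).
Sum = 851.828125.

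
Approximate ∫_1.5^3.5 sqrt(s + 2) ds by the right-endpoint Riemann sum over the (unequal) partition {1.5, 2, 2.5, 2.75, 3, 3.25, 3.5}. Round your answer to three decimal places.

Subinterval widths: 0.5, 0.5, 0.25, 0.25, 0.25, 0.25.
Right endpoints: 2, 2.5, 2.75, 3, 3.25, 3.5.
f(2) ≈ 2.000, f(2.5) ≈ 2.121, f(2.75) ≈ 2.179, f(3) ≈ 2.236, f(3.25) ≈ 2.291, f(3.5) ≈ 2.345.
Sum = Σ Δs_i · f(s_i).
Sum ≈ 4.324.

4.324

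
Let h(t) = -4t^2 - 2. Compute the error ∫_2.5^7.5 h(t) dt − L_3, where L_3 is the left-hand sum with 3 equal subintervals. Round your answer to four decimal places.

Exact integral: ∫_2.5^7.5 h(t) dt ≈ -551.666667.
L_3 ≈ -394.259259.
Error ≈ -551.666667 − (-394.259259) ≈ -157.4074.

-157.4074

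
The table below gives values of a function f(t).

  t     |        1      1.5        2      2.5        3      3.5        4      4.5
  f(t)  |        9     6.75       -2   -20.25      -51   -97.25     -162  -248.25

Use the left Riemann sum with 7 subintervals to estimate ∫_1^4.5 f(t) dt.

-158.375

Δt = 0.5.
Sum = 0.5·[9 + 6.75 + (-2) + (-20.25) + (-51) + (-97.25) + (-162)] = -158.375.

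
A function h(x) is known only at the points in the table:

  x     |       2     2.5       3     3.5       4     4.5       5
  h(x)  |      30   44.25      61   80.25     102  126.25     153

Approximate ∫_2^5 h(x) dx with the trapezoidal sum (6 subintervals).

Δx = 0.5.
T_6 = (0.5/2)·[30 + 2·44.25 + 2·61 + 2·80.25 + 2·102 + 2·126.25 + 153] = 252.625.

252.625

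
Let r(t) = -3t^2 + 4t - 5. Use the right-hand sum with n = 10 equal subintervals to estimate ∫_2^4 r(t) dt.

-44.84

Δt = (4 − 2)/10 = 0.2.
Right endpoints: 2.2, 2.4, 2.6, 2.8, 3, 3.2, 3.4, 3.6, 3.8, 4.
r(2.2) = -10.72, r(2.4) = -12.68, r(2.6) = -14.88, r(2.8) = -17.32, r(3) = -20, r(3.2) = -22.92, r(3.4) = -26.08, r(3.6) = -29.48, r(3.8) = -33.12, r(4) = -37.
Sum = Δt · [r(2.2) + r(2.4) + r(2.6) + ...].
Sum = -44.84.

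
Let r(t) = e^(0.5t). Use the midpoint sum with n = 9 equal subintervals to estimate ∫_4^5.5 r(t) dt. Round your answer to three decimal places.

Δt = (5.5 − 4)/9 = 1/6.
Midpoints: 49/12, 4.25, 53/12, 55/12, 4.75, 59/12, 61/12, 5.25, 65/12.
r(49/12) ≈ 7.703, r(4.25) ≈ 8.373, r(53/12) ≈ 9.101, r(55/12) ≈ 9.891, r(4.75) ≈ 10.751, r(59/12) ≈ 11.685, r(61/12) ≈ 12.701, r(5.25) ≈ 13.805, r(65/12) ≈ 15.004.
Sum = Δt · [r(49/12) + r(4.25) + r(53/12) + ...].
Sum ≈ 16.502.

16.502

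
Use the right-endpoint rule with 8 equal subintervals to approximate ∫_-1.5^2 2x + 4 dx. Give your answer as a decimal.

17.28125

Δx = (2 − (-1.5))/8 = 0.4375.
Right endpoints: -1.0625, -0.625, -0.1875, 0.25, 0.6875, 1.125, 1.5625, 2.
f(-1.0625) = 1.875, f(-0.625) = 2.75, f(-0.1875) = 3.625, f(0.25) = 4.5, f(0.6875) = 5.375, f(1.125) = 6.25, f(1.5625) = 7.125, f(2) = 8.
Sum = Δx · [f(-1.0625) + f(-0.625) + f(-0.1875) + ...].
Sum = 17.28125.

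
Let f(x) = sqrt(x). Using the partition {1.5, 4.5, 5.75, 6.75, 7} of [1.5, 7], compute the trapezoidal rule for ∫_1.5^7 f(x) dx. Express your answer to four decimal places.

Subinterval widths: 3, 1.25, 1, 0.25.
f(1.5) ≈ 1.2247, f(4.5) ≈ 2.1213, f(5.75) ≈ 2.3979, f(6.75) ≈ 2.5981, f(7) ≈ 2.6458.
On each subinterval the trapezoid contributes (Δx_i/2)·[f(x_{i-1}) + f(x_i)].
Sum ≈ 10.9971.

10.9971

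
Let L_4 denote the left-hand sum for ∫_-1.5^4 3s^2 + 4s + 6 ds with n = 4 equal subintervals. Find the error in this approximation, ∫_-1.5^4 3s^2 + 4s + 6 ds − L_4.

Exact integral: ∫_-1.5^4 f(s) ds = 127.875.
L_4 = 89.58984375.
Error = 127.875 − 89.58984375 = 38.28515625.

38.28515625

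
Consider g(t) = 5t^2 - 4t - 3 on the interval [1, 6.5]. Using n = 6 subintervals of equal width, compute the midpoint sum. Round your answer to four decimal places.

Δt = (6.5 − 1)/6 = 11/12.
Midpoints: 35/24, 2.375, 79/24, 101/24, 5.125, 145/24.
g(35/24) = 1037/576, g(2.375) = 15.703125, g(79/24) = 21893/576, g(101/24) = 39581/576, g(5.125) = 107.828125, g(145/24) = 89477/576.
Sum = Δt · [g(35/24) + g(2.375) + g(79/24) + ...].
Sum ≈ 355.1160.

355.1160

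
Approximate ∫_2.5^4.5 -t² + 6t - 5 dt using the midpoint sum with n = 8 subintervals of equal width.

6.84375

Δt = (4.5 − 2.5)/8 = 0.25.
Midpoints: 2.625, 2.875, 3.125, 3.375, 3.625, 3.875, 4.125, 4.375.
f(2.625) = 3.859375, f(2.875) = 3.984375, f(3.125) = 3.984375, f(3.375) = 3.859375, f(3.625) = 3.609375, f(3.875) = 3.234375, f(4.125) = 2.734375, f(4.375) = 2.109375.
Sum = Δt · [f(2.625) + f(2.875) + f(3.125) + ...].
Sum = 6.84375.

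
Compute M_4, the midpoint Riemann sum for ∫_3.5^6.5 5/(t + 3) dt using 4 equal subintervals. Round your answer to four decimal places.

1.8960

Δt = (6.5 − 3.5)/4 = 0.75.
Midpoints: 3.875, 4.625, 5.375, 6.125.
f(3.875) = 8/11, f(4.625) = 40/61, f(5.375) = 40/67, f(6.125) = 40/73.
Sum = Δt · [f(3.875) + f(4.625) + f(5.375) + f(6.125)].
Sum ≈ 1.8960.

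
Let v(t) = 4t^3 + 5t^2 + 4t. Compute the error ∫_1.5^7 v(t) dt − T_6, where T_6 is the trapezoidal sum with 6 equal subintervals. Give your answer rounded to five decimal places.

-43.13426

Exact integral: ∫_1.5^7 v(t) dt ≈ 3055.4791667.
T_6 ≈ 3098.6134259.
Error ≈ 3055.4791667 − 3098.6134259 ≈ -43.13426.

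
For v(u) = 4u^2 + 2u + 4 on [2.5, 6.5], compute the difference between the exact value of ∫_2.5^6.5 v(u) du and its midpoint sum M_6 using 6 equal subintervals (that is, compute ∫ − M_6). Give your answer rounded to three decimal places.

Exact integral: ∫_2.5^6.5 v(u) du ≈ 397.33333.
M_6 ≈ 396.74074.
Error ≈ 397.33333 − 396.74074 ≈ 0.593.

0.593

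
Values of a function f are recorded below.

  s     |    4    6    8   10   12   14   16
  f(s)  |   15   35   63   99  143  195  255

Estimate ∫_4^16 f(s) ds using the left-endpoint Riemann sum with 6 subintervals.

1100

Δs = 2.
Sum = 2·[15 + 35 + 63 + 99 + 143 + 195] = 1100.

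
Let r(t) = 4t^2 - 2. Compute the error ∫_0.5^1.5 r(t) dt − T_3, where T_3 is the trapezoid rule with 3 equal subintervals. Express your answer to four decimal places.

-0.0741

Exact integral: ∫_0.5^1.5 r(t) dt ≈ 2.333333.
T_3 ≈ 2.407407.
Error ≈ 2.333333 − 2.407407 ≈ -0.0741.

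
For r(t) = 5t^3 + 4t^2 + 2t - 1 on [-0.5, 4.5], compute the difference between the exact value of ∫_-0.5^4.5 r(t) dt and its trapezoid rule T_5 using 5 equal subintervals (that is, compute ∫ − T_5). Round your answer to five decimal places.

-28.33333

Exact integral: ∫_-0.5^4.5 r(t) dt ≈ 649.1666667.
T_5 = 677.5.
Error ≈ 649.1666667 − 677.5 ≈ -28.33333.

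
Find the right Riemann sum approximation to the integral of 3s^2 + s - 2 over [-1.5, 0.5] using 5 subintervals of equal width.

Δs = (0.5 − (-1.5))/5 = 0.4.
Right endpoints: -1.1, -0.7, -0.3, 0.1, 0.5.
f(-1.1) = 0.53, f(-0.7) = -1.23, f(-0.3) = -2.03, f(0.1) = -1.87, f(0.5) = -0.75.
Sum = Δs · [f(-1.1) + f(-0.7) + f(-0.3) + f(0.1) + f(0.5)].
Sum = -2.14.

-2.14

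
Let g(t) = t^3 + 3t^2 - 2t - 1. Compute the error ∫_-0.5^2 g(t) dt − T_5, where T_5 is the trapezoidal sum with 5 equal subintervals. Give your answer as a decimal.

Exact integral: ∫_-0.5^2 g(t) dt = 5.859375.
T_5 = 6.40625.
Error = 5.859375 − 6.40625 = -0.546875.

-0.546875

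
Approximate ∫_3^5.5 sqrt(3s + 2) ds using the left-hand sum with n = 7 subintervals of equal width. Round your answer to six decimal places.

Δs = (5.5 − 3)/7 = 5/14.
Left endpoints: 3, 47/14, 26/7, 57/14, 31/7, 67/14, 36/7.
f(3) ≈ 3.316625, f(47/14) ≈ 3.474396, f(26/7) ≈ 3.625308, f(57/14) ≈ 3.770184, f(31/7) ≈ 3.909695, f(67/14) ≈ 4.044396, f(36/7) ≈ 4.174754.
Sum = Δs · [f(3) + f(47/14) + f(26/7) + ...].
Sum ≈ 9.398342.

9.398342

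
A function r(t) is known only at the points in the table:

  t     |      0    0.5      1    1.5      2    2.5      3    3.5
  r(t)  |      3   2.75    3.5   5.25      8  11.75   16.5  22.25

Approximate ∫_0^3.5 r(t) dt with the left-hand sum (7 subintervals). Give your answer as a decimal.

25.375

Δt = 0.5.
Sum = 0.5·[3 + 2.75 + 3.5 + 5.25 + 8 + 11.75 + 16.5] = 25.375.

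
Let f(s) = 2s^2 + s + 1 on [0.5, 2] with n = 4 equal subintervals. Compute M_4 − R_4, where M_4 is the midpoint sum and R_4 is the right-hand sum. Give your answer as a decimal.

M_4 = 8.58984375.
R_4 = 10.3828125.
M_4 − R_4 = -1.79296875.

-1.79296875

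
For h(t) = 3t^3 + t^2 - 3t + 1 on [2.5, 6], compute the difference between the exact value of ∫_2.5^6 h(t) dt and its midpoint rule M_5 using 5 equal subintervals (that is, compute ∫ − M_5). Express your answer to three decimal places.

Exact integral: ∫_2.5^6 h(t) dt ≈ 968.36979.
M_5 = 962.7603125.
Error ≈ 968.36979 − 962.7603125 ≈ 5.609.

5.609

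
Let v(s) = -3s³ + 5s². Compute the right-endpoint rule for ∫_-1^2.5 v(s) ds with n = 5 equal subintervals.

Δs = (2.5 − (-1))/5 = 0.7.
Right endpoints: -0.3, 0.4, 1.1, 1.8, 2.5.
v(-0.3) = 0.531, v(0.4) = 0.608, v(1.1) = 2.057, v(1.8) = -1.296, v(2.5) = -15.625.
Sum = Δs · [v(-0.3) + v(0.4) + v(1.1) + v(1.8) + v(2.5)].
Sum = -9.6075.

-9.6075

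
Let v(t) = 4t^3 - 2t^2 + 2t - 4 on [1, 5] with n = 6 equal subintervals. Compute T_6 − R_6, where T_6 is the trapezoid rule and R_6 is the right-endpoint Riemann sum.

T_6 ≈ 559.40740741.
R_6 ≈ 711.40740741.
T_6 − R_6 = -152.

-152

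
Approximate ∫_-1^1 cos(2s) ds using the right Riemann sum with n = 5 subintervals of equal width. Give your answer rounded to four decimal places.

0.8603

Δs = (1 − (-1))/5 = 0.4.
Right endpoints: -0.6, -0.2, 0.2, 0.6, 1.
f(-0.6) ≈ 0.3624, f(-0.2) ≈ 0.9211, f(0.2) ≈ 0.9211, f(0.6) ≈ 0.3624, f(1) ≈ -0.4161.
Sum = Δs · [f(-0.6) + f(-0.2) + f(0.2) + f(0.6) + f(1)].
Sum ≈ 0.8603.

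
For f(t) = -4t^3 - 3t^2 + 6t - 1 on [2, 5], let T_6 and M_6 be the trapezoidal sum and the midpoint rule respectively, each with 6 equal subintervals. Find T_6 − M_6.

T_6 = -671.625.
M_6 = -663.1875.
T_6 − M_6 = -8.4375.

-8.4375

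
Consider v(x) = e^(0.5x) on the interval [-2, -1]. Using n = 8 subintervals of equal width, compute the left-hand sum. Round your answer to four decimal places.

0.4625

Δx = (-1 − (-2))/8 = 0.125.
Left endpoints: -2, -1.875, -1.75, -1.625, -1.5, -1.375, -1.25, -1.125.
v(-2) ≈ 0.3679, v(-1.875) ≈ 0.3916, v(-1.75) ≈ 0.4169, v(-1.625) ≈ 0.4437, v(-1.5) ≈ 0.4724, v(-1.375) ≈ 0.5028, v(-1.25) ≈ 0.5353, v(-1.125) ≈ 0.5698.
Sum = Δx · [v(-2) + v(-1.875) + v(-1.75) + ...].
Sum ≈ 0.4625.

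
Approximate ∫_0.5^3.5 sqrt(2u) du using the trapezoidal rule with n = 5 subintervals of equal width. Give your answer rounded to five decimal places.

5.82186

Δu = (3.5 − 0.5)/5 = 0.6.
f(0.5) ≈ 1.00000, f(1.1) ≈ 1.48324, f(1.7) ≈ 1.84391, f(2.3) ≈ 2.14476, f(2.9) ≈ 2.40832, f(3.5) ≈ 2.64575.
T_5 = (Δu/2)·[f(u_0) + 2f(u_1) + ... + 2f(u_{4}) + f(u_5)].
Sum ≈ 5.82186.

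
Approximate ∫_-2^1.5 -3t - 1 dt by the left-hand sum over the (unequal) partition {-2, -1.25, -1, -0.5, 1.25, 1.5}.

5.125

Subinterval widths: 0.75, 0.25, 0.5, 1.75, 0.25.
Left endpoints: -2, -1.25, -1, -0.5, 1.25.
f(-2) = 5, f(-1.25) = 2.75, f(-1) = 2, f(-0.5) = 0.5, f(1.25) = -4.75.
Sum = Σ Δt_i · f(t_i).
Sum = 5.125.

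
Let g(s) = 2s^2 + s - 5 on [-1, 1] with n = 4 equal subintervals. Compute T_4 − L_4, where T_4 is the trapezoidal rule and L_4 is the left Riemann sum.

T_4 = -8.5.
L_4 = -9.
T_4 − L_4 = 0.5.

0.5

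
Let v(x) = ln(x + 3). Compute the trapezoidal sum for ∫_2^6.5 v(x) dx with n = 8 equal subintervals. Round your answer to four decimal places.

Δx = (6.5 − 2)/8 = 0.5625.
v(2) ≈ 1.6094, v(2.5625) ≈ 1.7160, v(3.125) ≈ 1.8124, v(3.6875) ≈ 1.9002, v(4.25) ≈ 1.9810, v(4.8125) ≈ 2.0557, v(5.375) ≈ 2.1253, v(5.9375) ≈ 2.1903, v(6.5) ≈ 2.2513.
T_8 = (Δx/2)·[v(x_0) + 2v(x_1) + ... + 2v(x_{7}) + v(x_8)].
Sum ≈ 8.8376.

8.8376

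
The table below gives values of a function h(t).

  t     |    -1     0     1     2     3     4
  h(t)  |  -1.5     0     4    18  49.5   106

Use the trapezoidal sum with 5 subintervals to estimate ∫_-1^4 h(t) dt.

Δt = 1.
T_5 = (1/2)·[(-1.5) + 2·0 + 2·4 + 2·18 + 2·49.5 + 106] = 123.75.

123.75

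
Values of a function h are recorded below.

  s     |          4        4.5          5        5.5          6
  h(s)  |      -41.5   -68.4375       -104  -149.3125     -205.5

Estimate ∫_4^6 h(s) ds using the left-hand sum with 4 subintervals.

-181.625

Δs = 0.5.
Sum = 0.5·[(-41.5) + (-68.4375) + (-104) + (-149.3125)] = -181.625.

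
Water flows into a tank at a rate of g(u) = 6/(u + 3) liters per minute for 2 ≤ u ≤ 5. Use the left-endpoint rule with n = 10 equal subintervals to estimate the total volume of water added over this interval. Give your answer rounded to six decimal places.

Δu = (5 − 2)/10 = 0.3.
Left endpoints: 2, 2.3, 2.6, 2.9, 3.2, 3.5, 3.8, 4.1, 4.4, 4.7.
g(2) = 1.2, g(2.3) = 60/53, g(2.6) = 15/14, g(2.9) = 60/59, g(3.2) = 30/31, g(3.5) = 12/13, g(3.8) = 15/17, g(4.1) = 60/71, g(4.4) = 30/37, g(4.7) = 60/77.
Sum = Δu · [g(2) + g(2.3) + g(2.6) + ...].
Sum ≈ 2.888618.

2.888618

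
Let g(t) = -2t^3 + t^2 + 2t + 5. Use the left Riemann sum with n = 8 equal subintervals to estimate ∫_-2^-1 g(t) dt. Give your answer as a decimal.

12.796875

Δt = (-1 − (-2))/8 = 0.125.
Left endpoints: -2, -1.875, -1.75, -1.625, -1.5, -1.375, -1.25, -1.125.
g(-2) = 21, g(-1.875) = 17.94921875, g(-1.75) = 15.28125, g(-1.625) = 12.97265625, g(-1.5) = 11, g(-1.375) = 9.33984375, g(-1.25) = 7.96875, g(-1.125) = 6.86328125.
Sum = Δt · [g(-2) + g(-1.875) + g(-1.75) + ...].
Sum = 12.796875.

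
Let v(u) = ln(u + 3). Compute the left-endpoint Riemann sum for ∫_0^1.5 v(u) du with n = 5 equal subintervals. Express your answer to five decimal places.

1.91086

Δu = (1.5 − 0)/5 = 0.3.
Left endpoints: 0, 0.3, 0.6, 0.9, 1.2.
v(0) ≈ 1.09861, v(0.3) ≈ 1.19392, v(0.6) ≈ 1.28093, v(0.9) ≈ 1.36098, v(1.2) ≈ 1.43508.
Sum = Δu · [v(0) + v(0.3) + v(0.6) + v(0.9) + v(1.2)].
Sum ≈ 1.91086.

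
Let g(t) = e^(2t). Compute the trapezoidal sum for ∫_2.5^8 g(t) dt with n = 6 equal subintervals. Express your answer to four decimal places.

5622861.8101

Δt = (8 − 2.5)/6 = 11/12.
g(2.5) ≈ 148.4132, g(41/12) ≈ 928.2799, g(13/3) ≈ 5806.1133, g(5.25) ≈ 36315.5027, g(37/6) ≈ 227142.6091, g(85/12) ≈ 1420709.0937, g(8) ≈ 8886110.5205.
T_6 = (Δt/2)·[g(t_0) + 2g(t_1) + ... + 2g(t_{5}) + g(t_6)].
Sum ≈ 5622861.8101.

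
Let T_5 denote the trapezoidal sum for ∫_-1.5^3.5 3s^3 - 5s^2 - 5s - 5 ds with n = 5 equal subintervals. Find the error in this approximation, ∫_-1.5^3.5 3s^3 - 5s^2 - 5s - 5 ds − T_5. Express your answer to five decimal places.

-3.33333

Exact integral: ∫_-1.5^3.5 f(s) ds ≈ -18.3333333.
T_5 = -15.
Error ≈ -18.3333333 − (-15) ≈ -3.33333.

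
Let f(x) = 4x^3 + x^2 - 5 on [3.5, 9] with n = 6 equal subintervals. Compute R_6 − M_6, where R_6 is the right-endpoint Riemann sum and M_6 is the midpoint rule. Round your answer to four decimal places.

1377.2153

R_6 ≈ 7960.091435.
M_6 ≈ 6582.876157.
R_6 − M_6 ≈ 1377.2153.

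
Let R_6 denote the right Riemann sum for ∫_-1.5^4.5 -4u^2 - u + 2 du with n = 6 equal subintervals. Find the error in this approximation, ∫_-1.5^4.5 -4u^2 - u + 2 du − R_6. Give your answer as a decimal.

43

Exact integral: ∫_-1.5^4.5 f(u) du = -123.
R_6 = -166.
Error = -123 − (-166) = 43.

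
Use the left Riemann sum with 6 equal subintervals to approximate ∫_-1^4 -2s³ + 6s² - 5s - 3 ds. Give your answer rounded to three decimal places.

-24.653

Δs = (4 − (-1))/6 = 5/6.
Left endpoints: -1, -1/6, 2/3, 1.5, 7/3, 19/6.
f(-1) = 10, f(-1/6) = -215/108, f(2/3) = -115/27, f(1.5) = -3.75, f(7/3) = -200/27, f(19/6) = -2395/108.
Sum = Δs · [f(-1) + f(-1/6) + f(2/3) + ...].
Sum ≈ -24.653.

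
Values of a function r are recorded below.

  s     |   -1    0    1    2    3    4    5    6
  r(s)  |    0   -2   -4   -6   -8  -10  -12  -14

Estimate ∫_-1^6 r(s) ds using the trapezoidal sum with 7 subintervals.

-49

Δs = 1.
T_7 = (1/2)·[0 + 2·(-2) + 2·(-4) + 2·(-6) + 2·(-8) + 2·(-10) + 2·(-12) + (-14)] = -49.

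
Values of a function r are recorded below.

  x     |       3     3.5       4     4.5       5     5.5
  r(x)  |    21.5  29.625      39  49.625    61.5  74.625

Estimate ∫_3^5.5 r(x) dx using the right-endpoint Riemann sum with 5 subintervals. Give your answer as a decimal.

127.1875

Δx = 0.5.
Sum = 0.5·[29.625 + 39 + 49.625 + 61.5 + 74.625] = 127.1875.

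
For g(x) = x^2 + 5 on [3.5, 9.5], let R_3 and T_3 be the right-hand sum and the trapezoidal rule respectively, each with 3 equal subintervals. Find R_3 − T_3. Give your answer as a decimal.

R_3 = 383.5.
T_3 = 305.5.
R_3 − T_3 = 78.

78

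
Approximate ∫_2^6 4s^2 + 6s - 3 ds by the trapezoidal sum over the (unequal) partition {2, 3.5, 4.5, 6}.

366.5

Subinterval widths: 1.5, 1, 1.5.
f(2) = 25, f(3.5) = 67, f(4.5) = 105, f(6) = 177.
On each subinterval the trapezoid contributes (Δs_i/2)·[f(s_{i-1}) + f(s_i)].
Sum = 366.5.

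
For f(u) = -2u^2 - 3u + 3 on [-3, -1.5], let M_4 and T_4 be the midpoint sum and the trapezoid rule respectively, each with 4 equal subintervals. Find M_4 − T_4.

0.10546875

M_4 = -1.08984375.
T_4 = -1.1953125.
M_4 − T_4 = 0.10546875.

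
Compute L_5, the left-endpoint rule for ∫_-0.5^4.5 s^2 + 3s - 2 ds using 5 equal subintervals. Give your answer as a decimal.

33.75

Δs = (4.5 − (-0.5))/5 = 1.
Left endpoints: -0.5, 0.5, 1.5, 2.5, 3.5.
f(-0.5) = -3.25, f(0.5) = -0.25, f(1.5) = 4.75, f(2.5) = 11.75, f(3.5) = 20.75.
Sum = Δs · [f(-0.5) + f(0.5) + f(1.5) + f(2.5) + f(3.5)].
Sum = 33.75.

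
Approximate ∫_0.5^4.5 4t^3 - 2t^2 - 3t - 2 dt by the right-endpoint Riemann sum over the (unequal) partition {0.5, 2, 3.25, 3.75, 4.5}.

470.703125

Subinterval widths: 1.5, 1.25, 0.5, 0.75.
Right endpoints: 2, 3.25, 3.75, 4.5.
f(2) = 16, f(3.25) = 104.4375, f(3.75) = 169.5625, f(4.5) = 308.5.
Sum = Σ Δt_i · f(t_i).
Sum = 470.703125.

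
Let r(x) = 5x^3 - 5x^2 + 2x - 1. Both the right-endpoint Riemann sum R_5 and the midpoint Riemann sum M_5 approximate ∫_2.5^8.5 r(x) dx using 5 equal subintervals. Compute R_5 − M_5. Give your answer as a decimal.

R_5 = 7255.05.
M_5 = 5482.95.
R_5 − M_5 = 1772.1.

1772.1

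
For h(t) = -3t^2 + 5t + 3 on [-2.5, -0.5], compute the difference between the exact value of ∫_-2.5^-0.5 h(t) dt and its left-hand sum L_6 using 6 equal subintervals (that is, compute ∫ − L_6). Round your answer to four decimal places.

4.7778

Exact integral: ∫_-2.5^-0.5 h(t) dt = -24.5.
L_6 ≈ -29.277778.
Error ≈ -24.5 − (-29.277778) ≈ 4.7778.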